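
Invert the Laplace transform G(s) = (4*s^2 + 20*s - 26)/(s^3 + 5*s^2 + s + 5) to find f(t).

f(t) = -5*sin(t) + 5*cos(t) - exp(-5*t)

Factor the denominator: s^3 + 5*s^2 + s + 5 = (s + 5)*(s^2 + 1).
Partial fraction decomposition gives [-1/(s + 5)] + [5*s/(s^2 + 1)] + [-5/(s^2 + 1)].
Invert each term: -1/(s + 5) ↔ -e^(-5t); 5·s/(s^2 + 1) ↔ 5cos(t); -5·1/(s^2 + 1) ↔ -5sin(t).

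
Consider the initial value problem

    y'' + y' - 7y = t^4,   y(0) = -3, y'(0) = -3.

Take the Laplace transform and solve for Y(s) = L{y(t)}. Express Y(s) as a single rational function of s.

Take the Laplace transform of both sides.
The derivative rules (L{y''} = s^2 Y - s·y(0) - y'(0) and L{y'} = sY - y(0), with y(0) = -3, y'(0) = -3) turn the left side into (s^2 + s - 7)Y - (-3*s - 6).
The right side is L{t^4} = 24/s^5.
So (s^2 + s - 7)Y = 24/s^5 + (-3*s - 6).
Divide through and combine into a single rational function.

Y(s) = (-3*s^6 - 6*s^5 + 24)/(s^7 + s^6 - 7*s^5)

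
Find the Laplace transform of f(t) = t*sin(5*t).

L{sin(5t)} = 5/(s^2 + 25).
Then apply L{t·g(t)} = -d/ds[G(s)] with G(s) = 5/(s^2 + 25):
differentiating 1 time and applying the sign gives 10*s/(s^2 + 25)^2.

10*s/(s^2 + 25)^2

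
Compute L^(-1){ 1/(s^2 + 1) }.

sin(t)

Since L{sin(t)} = 1/(s^2 + 1), the inverse is sin(t).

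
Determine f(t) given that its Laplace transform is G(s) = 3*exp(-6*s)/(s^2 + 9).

f(t) = Heaviside(t - 6)*(sin(3*t - 18))

The factor e^(-6s) signals a time shift by c = 6 (second shifting theorem).
L{sin(3t)} = 3/(s^2 + 9), so L^-1{3/(s^2 + 9)} = sin(3*t).
Hence the inverse is u(t - 6) times that function evaluated at t - 6.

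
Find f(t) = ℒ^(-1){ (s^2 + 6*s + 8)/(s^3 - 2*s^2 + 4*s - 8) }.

Factor the denominator: s^3 - 2*s^2 + 4*s - 8 = (s - 2)*(s^2 + 4).
Partial fraction decomposition gives [3/(s - 2)] + [-2*s/(s^2 + 4)] + [2/(s^2 + 4)].
Invert each term: 3/(s - 2) ↔ 3e^(2t); -2·s/(s^2 + 4) ↔ -2cos(2t); 1·2/(s^2 + 4) ↔ sin(2t).

f(t) = 3*exp(2*t) + sin(2*t) - 2*cos(2*t)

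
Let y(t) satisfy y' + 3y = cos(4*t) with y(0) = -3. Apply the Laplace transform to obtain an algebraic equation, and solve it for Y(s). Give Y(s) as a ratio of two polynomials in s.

Apply the Laplace transform to the equation.
The derivative rules (L{y'} = sY - y(0) = sY - (-3)) turn the left side into (s + 3)Y - (-3).
The right side is L{cos(4*t)} = s/(s^2 + 16).
So (s + 3)Y = s/(s^2 + 16) + (-3).
Divide through and combine into a single rational function.

Y(s) = (-3*s^2 + s - 48)/(s^3 + 3*s^2 + 16*s + 48)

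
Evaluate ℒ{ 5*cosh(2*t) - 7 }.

5*s/(s^2 - 4) - 7/s

Apply the Laplace transform termwise.
(5)·[L{cosh(2t)} = s/(s^2 - 4)]; L{-7} = -7/s.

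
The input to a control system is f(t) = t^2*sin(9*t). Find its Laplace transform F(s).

L{sin(9t)} = 9/(s^2 + 81).
Then apply L{t^2·g(t)} = (-1)^2 d^2/ds^2[G(s)] with G(s) = 9/(s^2 + 81):
differentiating 2 times and applying the sign gives 54*(s^2 - 27)/(s^2 + 81)^3.

F(s) = 54*(s^2 - 27)/(s^2 + 81)^3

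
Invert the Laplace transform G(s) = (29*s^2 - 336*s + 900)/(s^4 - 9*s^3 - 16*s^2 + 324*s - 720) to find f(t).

Factor the denominator: s^4 - 9*s^3 - 16*s^2 + 324*s - 720 = (s - 6)*(s - 5)*(s - 4)*(s + 6).
Partial fraction decomposition gives [5/(s - 5)] + [-3/(s + 6)] + [1/(s - 4)] + [-3/(s - 6)].
Invert each term: 5/(s - 5) ↔ 5e^(5t); -3/(s + 6) ↔ -3e^(-6t); 1/(s - 4) ↔ e^(4t); -3/(s - 6) ↔ -3e^(6t).

f(t) = -3*exp(6*t) + 5*exp(5*t) + exp(4*t) - 3*exp(-6*t)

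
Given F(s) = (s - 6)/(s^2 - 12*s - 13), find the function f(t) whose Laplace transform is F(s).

f(t) = exp(6*t)*cosh(7*t)

Rewrite the denominator: s^2 - 12*s - 13 = (s - 6)^2 - 49.
The form in (s - 6) signals a first-shifting-theorem factor e^(6t).
Since L{cosh(7t)} = s/(s^2 - 49), the inverse is e^(6*t)*cosh(7*t).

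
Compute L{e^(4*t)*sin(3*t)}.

3/((s - 4)^2 + 9)

L{sin(3t)} = 3/(s^2 + 9).
By the first shifting theorem, multiplying by e^(4t) replaces s with s - 4.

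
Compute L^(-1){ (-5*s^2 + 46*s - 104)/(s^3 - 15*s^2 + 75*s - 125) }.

t^2*exp(5*t)/2 - 4*t*exp(5*t) - 5*exp(5*t)

Factor the denominator: s^3 - 15*s^2 + 75*s - 125 = (s - 5)^3.
Partial fraction decomposition gives [-5/(s - 5)] + [-4/(s - 5)^2] + [(s - 5)^(-3)].
Invert each term: -5/(s - 5) ↔ -5e^(5t); -4/(s - 5)^2 ↔ -4t·e^(5t); 1/(s - 5)^3 ↔ (1/2)t^2·e^(5t).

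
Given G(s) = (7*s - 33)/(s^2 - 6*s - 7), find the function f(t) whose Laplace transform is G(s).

f(t) = 2*exp(7*t) + 5*exp(-t)

Factor the denominator: s^2 - 6*s - 7 = (s - 7)*(s + 1).
Partial fraction decomposition gives [2/(s - 7)] + [5/(s + 1)].
Invert each term: 2/(s - 7) ↔ 2e^(7t); 5/(s + 1) ↔ 5e^(-t).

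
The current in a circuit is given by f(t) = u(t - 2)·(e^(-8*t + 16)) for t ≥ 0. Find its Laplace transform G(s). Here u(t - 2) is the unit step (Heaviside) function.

By the second shifting theorem, L{u(t - c)·g(t - c)} = e^(-cs)·H(s) with c = 2 and H(s) = L{g(t)}.
L{e^(-8t)} = 1/(s + 8).

G(s) = exp(-2*s)/(s + 8)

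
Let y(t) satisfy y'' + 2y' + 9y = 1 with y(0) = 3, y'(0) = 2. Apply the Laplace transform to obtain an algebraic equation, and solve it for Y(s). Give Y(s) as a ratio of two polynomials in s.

Laplace-transform each side.
The derivative rules (L{y''} = s^2 Y - s·y(0) - y'(0) and L{y'} = sY - y(0), with y(0) = 3, y'(0) = 2) turn the left side into (s^2 + 2*s + 9)Y - (3*s + 8).
The right side is L{1} = 1/s.
So (s^2 + 2*s + 9)Y = 1/s + (3*s + 8).
Divide through and combine into a single rational function.

Y(s) = (3*s^2 + 8*s + 1)/(s^3 + 2*s^2 + 9*s)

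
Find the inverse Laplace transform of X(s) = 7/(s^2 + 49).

Since L{sin(7t)} = 7/(s^2 + 49), the inverse is sin(7*t).

sin(7*t)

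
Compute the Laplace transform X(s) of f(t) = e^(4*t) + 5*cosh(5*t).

X(s) = 5*s/(s^2 - 25) + 1/(s - 4)

Apply the Laplace transform termwise.
L{e^(4t)} = 1/(s - 4); (5)·[L{cosh(5t)} = s/(s^2 - 25)].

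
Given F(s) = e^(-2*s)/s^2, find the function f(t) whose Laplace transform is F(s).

The factor e^(-2s) signals a time shift by c = 2 (second shifting theorem).
L{t} = 1!/s^2 = 1/s^2, so L^-1{s^(-2)} = t.
Hence the inverse is u(t - 2) times that function evaluated at t - 2.

f(t) = Heaviside(t - 2)*(t - 2)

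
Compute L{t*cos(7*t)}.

L{cos(7t)} = s/(s^2 + 49).
Then apply L{t·g(t)} = -d/ds[G(s)] with G(s) = s/(s^2 + 49):
differentiating 1 time and applying the sign gives (s - 7)*(s + 7)/(s^2 + 49)^2.

(s - 7)*(s + 7)/(s^2 + 49)^2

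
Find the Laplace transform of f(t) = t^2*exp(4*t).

2/(s - 4)^3

L{e^(4t)} = 1/(s - 4).
Then apply L{t^2·g(t)} = (-1)^2 d^2/ds^2[G(s)] with G(s) = 1/(s - 4):
differentiating 2 times and applying the sign gives 2/(s - 4)^3.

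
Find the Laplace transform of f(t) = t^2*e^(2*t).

2/(s - 2)^3

L{e^(2t)} = 1/(s - 2).
Then apply L{t^2·g(t)} = (-1)^2 d^2/ds^2[G(s)] with G(s) = 1/(s - 2):
differentiating 2 times and applying the sign gives 2/(s - 2)^3.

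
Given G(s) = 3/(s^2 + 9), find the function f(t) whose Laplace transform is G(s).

f(t) = sin(3*t)

Since L{sin(3t)} = 3/(s^2 + 9), the inverse is sin(3*t).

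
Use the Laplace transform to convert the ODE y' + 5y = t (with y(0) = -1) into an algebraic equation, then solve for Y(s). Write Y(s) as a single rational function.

Transform both sides with L{·}.
Using L{y'} = sY - y(0) = sY - (-1), the left side becomes (s + 5)Y - (-1).
The right side is L{t} = s^(-2).
So (s + 5)Y = s^(-2) + (-1).
Divide through and combine into a single rational function.

Y(s) = (-s^2 + 1)/(s^3 + 5*s^2)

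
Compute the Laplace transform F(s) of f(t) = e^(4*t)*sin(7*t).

F(s) = 7/((s - 4)^2 + 49)

L{sin(7t)} = 7/(s^2 + 49).
By the first shifting theorem, multiplying by e^(4t) replaces s with s - 4.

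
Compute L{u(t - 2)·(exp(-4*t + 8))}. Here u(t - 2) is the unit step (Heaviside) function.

By the second shifting theorem, L{u(t - c)·g(t - c)} = e^(-cs)·G(s) with c = 2 and G(s) = L{g(t)}.
L{e^(-4t)} = 1/(s + 4).

exp(-2*s)/(s + 4)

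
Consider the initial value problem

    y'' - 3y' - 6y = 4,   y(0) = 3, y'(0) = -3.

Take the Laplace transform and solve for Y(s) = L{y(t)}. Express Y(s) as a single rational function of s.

Y(s) = (3*s^2 - 12*s + 4)/(s^3 - 3*s^2 - 6*s)

Transform both sides with L{·}.
With L{y''} = s^2 Y - s·y(0) - y'(0) and L{y'} = sY - y(0), with y(0) = 3, y'(0) = -3: the LHS transforms to (s^2 - 3*s - 6)Y - (3*s - 12).
The right side is L{4} = 4/s.
So (s^2 - 3*s - 6)Y = 4/s + (3*s - 12).
Isolate Y and clear denominators.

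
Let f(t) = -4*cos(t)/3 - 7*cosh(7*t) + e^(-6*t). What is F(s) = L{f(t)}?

F(s) = -4*s/(3*(s^2 + 1)) - 7*s/(s^2 - 49) + 1/(s + 6)

By linearity of the Laplace transform, transform each term separately.
(-7)·[L{cosh(7t)} = s/(s^2 - 49)]; (-4/3)·[L{cos(t)} = s/(s^2 + 1)]; L{e^(-6t)} = 1/(s + 6).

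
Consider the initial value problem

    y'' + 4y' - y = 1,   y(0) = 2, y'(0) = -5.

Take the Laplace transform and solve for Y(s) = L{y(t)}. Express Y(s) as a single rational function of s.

Y(s) = (2*s^2 + 3*s + 1)/(s^3 + 4*s^2 - s)

Apply the Laplace transform to the equation.
With L{y''} = s^2 Y - s·y(0) - y'(0) and L{y'} = sY - y(0), with y(0) = 2, y'(0) = -5: the LHS transforms to (s^2 + 4*s - 1)Y - (2*s + 3).
The right side is L{1} = 1/s.
So (s^2 + 4*s - 1)Y = 1/s + (2*s + 3).
Isolate Y and clear denominators.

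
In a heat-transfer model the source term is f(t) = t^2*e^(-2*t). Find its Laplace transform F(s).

L{e^(-2t)} = 1/(s + 2).
Then apply L{t^2·g(t)} = (-1)^2 d^2/ds^2[G(s)] with G(s) = 1/(s + 2):
differentiating 2 times and applying the sign gives 2/(s + 2)^3.

F(s) = 2/(s + 2)^3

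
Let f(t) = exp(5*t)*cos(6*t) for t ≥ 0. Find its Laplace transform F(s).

L{cos(6t)} = s/(s^2 + 36).
By the first shifting theorem, multiplying by e^(5t) replaces s with s - 5.

F(s) = (s - 5)/((s - 5)^2 + 36)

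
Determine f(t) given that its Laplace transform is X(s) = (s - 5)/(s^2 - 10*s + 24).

Rewrite the denominator: s^2 - 10*s + 24 = (s - 5)^2 - 1.
The form in (s - 5) signals a first-shifting-theorem factor e^(5t).
Since L{cosh(t)} = s/(s^2 - 1), the inverse is e^(5*t)*cosh(t).

f(t) = exp(5*t)*cosh(t)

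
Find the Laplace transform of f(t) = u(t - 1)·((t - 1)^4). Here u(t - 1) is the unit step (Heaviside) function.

24*exp(-s)/s^5

By the second shifting theorem, L{u(t - c)·g(t - c)} = e^(-cs)·G(s) with c = 1 and G(s) = L{g(t)}.
L{t^4} = 4!/s^5 = 24/s^5.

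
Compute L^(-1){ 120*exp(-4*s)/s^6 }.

The factor e^(-4s) signals a time shift by c = 4 (second shifting theorem).
L{t^5} = 5!/s^6 = 120/s^6, so L^-1{120/s^6} = t^5.
Hence the inverse is u(t - 4) times that function evaluated at t - 4.

Heaviside(t - 4)*((t - 4)^5)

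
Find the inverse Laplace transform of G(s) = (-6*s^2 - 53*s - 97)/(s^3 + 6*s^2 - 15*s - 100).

-2*t*exp(-5*t) - 5*exp(4*t) - exp(-5*t)

Factor the denominator: s^3 + 6*s^2 - 15*s - 100 = (s - 4)*(s + 5)^2.
Partial fraction decomposition gives [-1/(s + 5)] + [-2/(s + 5)^2] + [-5/(s - 4)].
Invert each term: -1/(s + 5) ↔ -e^(-5t); -2/(s + 5)^2 ↔ -2t·e^(-5t); -5/(s - 4) ↔ -5e^(4t).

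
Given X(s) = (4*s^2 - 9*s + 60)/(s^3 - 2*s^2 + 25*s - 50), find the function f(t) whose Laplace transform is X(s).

f(t) = 2*exp(2*t) - sin(5*t) + 2*cos(5*t)

Factor the denominator: s^3 - 2*s^2 + 25*s - 50 = (s - 2)*(s^2 + 25).
Partial fraction decomposition gives [2/(s - 2)] + [2*s/(s^2 + 25)] + [-5/(s^2 + 25)].
Invert each term: 2/(s - 2) ↔ 2e^(2t); 2·s/(s^2 + 25) ↔ 2cos(5t); -1·5/(s^2 + 25) ↔ -sin(5t).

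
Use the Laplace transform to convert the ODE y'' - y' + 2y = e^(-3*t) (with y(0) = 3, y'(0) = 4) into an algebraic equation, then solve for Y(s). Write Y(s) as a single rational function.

Transform both sides with L{·}.
With L{y''} = s^2 Y - s·y(0) - y'(0) and L{y'} = sY - y(0), with y(0) = 3, y'(0) = 4: the LHS transforms to (s^2 - s + 2)Y - (3*s + 1).
The right side is L{e^(-3*t)} = 1/(s + 3).
So (s^2 - s + 2)Y = 1/(s + 3) + (3*s + 1).
Solve for Y(s) and write it as one ratio of polynomials.

Y(s) = (3*s^2 + 10*s + 4)/(s^3 + 2*s^2 - s + 6)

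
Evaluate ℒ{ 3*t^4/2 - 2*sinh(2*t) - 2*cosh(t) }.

The transform is linear, so treat each term independently.
(-2)·[L{cosh(t)} = s/(s^2 - 1)]; (3/2)·[L{t^4} = 4!/s^5 = 24/s^5]; (-2)·[L{sinh(2t)} = 2/(s^2 - 4)].

-2*s/(s^2 - 1) - 4/(s^2 - 4) + 36/s^5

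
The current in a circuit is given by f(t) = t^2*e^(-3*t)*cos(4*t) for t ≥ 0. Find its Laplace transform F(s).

L{cos(4t)} = s/(s^2 + 16).
Multiplying by e^(-3t) shifts s → s + 3, so L{e^(-3*t)*cos(4*t)} = (s + 3)/((s + 3)^2 + 16).
Then apply L{t^2·g(t)} = (-1)^2 d^2/ds^2[G(s)] with G(s) = (s + 3)/((s + 3)^2 + 16):
differentiating 2 times and applying the sign gives 2*(s + 3)*(s^2 + 6*s - 39)/(s^2 + 6*s + 25)^3.

F(s) = 2*(s + 3)*(s^2 + 6*s - 39)/(s^2 + 6*s + 25)^3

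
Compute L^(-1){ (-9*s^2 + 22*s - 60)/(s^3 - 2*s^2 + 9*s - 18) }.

-4*exp(2*t) + 4*sin(3*t) - 5*cos(3*t)

Factor the denominator: s^3 - 2*s^2 + 9*s - 18 = (s - 2)*(s^2 + 9).
Partial fraction decomposition gives [-4/(s - 2)] + [-5*s/(s^2 + 9)] + [12/(s^2 + 9)].
Invert each term: -4/(s - 2) ↔ -4e^(2t); -5·s/(s^2 + 9) ↔ -5cos(3t); 4·3/(s^2 + 9) ↔ 4sin(3t).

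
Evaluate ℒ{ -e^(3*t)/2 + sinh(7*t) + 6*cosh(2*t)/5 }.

6*s/(5*(s^2 - 4)) + 7/(s^2 - 49) - 1/(2*(s - 3))

Apply the Laplace transform termwise.
L{sinh(7t)} = 7/(s^2 - 49); (-1/2)·[L{e^(3t)} = 1/(s - 3)]; (6/5)·[L{cosh(2t)} = s/(s^2 - 4)].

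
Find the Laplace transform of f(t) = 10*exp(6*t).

10/(s - 6)

L{10} = 10/s.
By the first shifting theorem, multiplying by e^(6t) replaces s with s - 6.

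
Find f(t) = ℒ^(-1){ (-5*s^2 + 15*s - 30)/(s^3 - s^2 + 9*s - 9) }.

Factor the denominator: s^3 - s^2 + 9*s - 9 = (s - 1)*(s^2 + 9).
Partial fraction decomposition gives [-2/(s - 1)] + [-3*s/(s^2 + 9)] + [12/(s^2 + 9)].
Invert each term: -2/(s - 1) ↔ -2e^(t); -3·s/(s^2 + 9) ↔ -3cos(3t); 4·3/(s^2 + 9) ↔ 4sin(3t).

f(t) = -2*exp(t) + 4*sin(3*t) - 3*cos(3*t)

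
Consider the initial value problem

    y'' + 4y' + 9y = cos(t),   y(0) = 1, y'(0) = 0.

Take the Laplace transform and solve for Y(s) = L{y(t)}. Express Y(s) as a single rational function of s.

Y(s) = (s^3 + 4*s^2 + 2*s + 4)/(s^4 + 4*s^3 + 10*s^2 + 4*s + 9)

Take the Laplace transform of both sides.
Using L{y''} = s^2 Y - s·y(0) - y'(0) and L{y'} = sY - y(0), with y(0) = 1, y'(0) = 0, the left side becomes (s^2 + 4*s + 9)Y - (s + 4).
The right side is L{cos(t)} = s/(s^2 + 1).
So (s^2 + 4*s + 9)Y = s/(s^2 + 1) + (s + 4).
Isolate Y and clear denominators.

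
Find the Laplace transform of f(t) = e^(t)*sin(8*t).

L{sin(8t)} = 8/(s^2 + 64).
By the first shifting theorem, multiplying by e^(t) replaces s with s - 1.

8/((s - 1)^2 + 64)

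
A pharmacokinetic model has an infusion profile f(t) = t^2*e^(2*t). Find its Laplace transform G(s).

G(s) = 2/(s - 2)^3

L{e^(2t)} = 1/(s - 2).
Then apply L{t^2·g(t)} = (-1)^2 d^2/ds^2[H(s)] with H(s) = 1/(s - 2):
differentiating 2 times and applying the sign gives 2/(s - 2)^3.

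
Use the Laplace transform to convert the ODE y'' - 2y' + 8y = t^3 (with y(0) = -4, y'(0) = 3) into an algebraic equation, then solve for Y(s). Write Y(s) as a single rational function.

Y(s) = (-4*s^5 + 11*s^4 + 6)/(s^6 - 2*s^5 + 8*s^4)

Apply the Laplace transform to the equation.
Using L{y''} = s^2 Y - s·y(0) - y'(0) and L{y'} = sY - y(0), with y(0) = -4, y'(0) = 3, the left side becomes (s^2 - 2*s + 8)Y - (-4*s + 11).
The right side is L{t^3} = 6/s^4.
So (s^2 - 2*s + 8)Y = 6/s^4 + (-4*s + 11).
Isolate Y and clear denominators.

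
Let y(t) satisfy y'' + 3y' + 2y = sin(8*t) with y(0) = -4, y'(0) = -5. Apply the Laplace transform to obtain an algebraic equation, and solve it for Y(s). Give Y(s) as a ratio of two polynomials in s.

Y(s) = (-4*s^3 - 17*s^2 - 256*s - 1080)/(s^4 + 3*s^3 + 66*s^2 + 192*s + 128)

Transform both sides with L{·}.
The derivative rules (L{y''} = s^2 Y - s·y(0) - y'(0) and L{y'} = sY - y(0), with y(0) = -4, y'(0) = -5) turn the left side into (s^2 + 3*s + 2)Y - (-4*s - 17).
The right side is L{sin(8*t)} = 8/(s^2 + 64).
So (s^2 + 3*s + 2)Y = 8/(s^2 + 64) + (-4*s - 17).
Solve for Y(s) and write it as one ratio of polynomials.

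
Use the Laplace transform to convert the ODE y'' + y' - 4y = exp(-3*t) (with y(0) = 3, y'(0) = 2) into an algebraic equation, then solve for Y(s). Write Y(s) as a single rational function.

Transform both sides with L{·}.
Using L{y''} = s^2 Y - s·y(0) - y'(0) and L{y'} = sY - y(0), with y(0) = 3, y'(0) = 2, the left side becomes (s^2 + s - 4)Y - (3*s + 5).
The right side is L{exp(-3*t)} = 1/(s + 3).
So (s^2 + s - 4)Y = 1/(s + 3) + (3*s + 5).
Isolate Y and clear denominators.

Y(s) = (3*s^2 + 14*s + 16)/(s^3 + 4*s^2 - s - 12)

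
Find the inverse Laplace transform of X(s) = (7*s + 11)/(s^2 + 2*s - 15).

Factor the denominator: s^2 + 2*s - 15 = (s - 3)*(s + 5).
Partial fraction decomposition gives [3/(s + 5)] + [4/(s - 3)].
Invert each term: 3/(s + 5) ↔ 3e^(-5t); 4/(s - 3) ↔ 4e^(3t).

4*exp(3*t) + 3*exp(-5*t)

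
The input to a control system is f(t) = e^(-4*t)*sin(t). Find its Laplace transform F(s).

F(s) = 1/((s + 4)^2 + 1)

L{sin(t)} = 1/(s^2 + 1).
By the first shifting theorem, multiplying by e^(-4t) replaces s with s + 4.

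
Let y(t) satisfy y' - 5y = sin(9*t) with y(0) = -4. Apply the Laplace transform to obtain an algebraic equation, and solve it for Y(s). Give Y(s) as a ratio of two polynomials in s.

Laplace-transform each side.
Using L{y'} = sY - y(0) = sY - (-4), the left side becomes (s - 5)Y - (-4).
The right side is L{sin(9*t)} = 9/(s^2 + 81).
So (s - 5)Y = 9/(s^2 + 81) + (-4).
Solve for Y(s) and write it as one ratio of polynomials.

Y(s) = (-4*s^2 - 315)/(s^3 - 5*s^2 + 81*s - 405)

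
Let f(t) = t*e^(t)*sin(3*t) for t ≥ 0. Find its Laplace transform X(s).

X(s) = 6*(s - 1)/(s^2 - 2*s + 10)^2

L{sin(3t)} = 3/(s^2 + 9).
Multiplying by e^(t) shifts s → s - 1, so L{e^(t)*sin(3*t)} = 3/((s - 1)^2 + 9).
Then apply L{t·g(t)} = -d/ds[G(s)] with G(s) = 3/((s - 1)^2 + 9):
differentiating 1 time and applying the sign gives 6*(s - 1)/(s^2 - 2*s + 10)^2.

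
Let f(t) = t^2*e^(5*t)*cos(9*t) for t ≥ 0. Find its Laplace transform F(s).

F(s) = 2*(s - 5)*(s^2 - 10*s - 218)/(s^2 - 10*s + 106)^3

L{cos(9t)} = s/(s^2 + 81).
Multiplying by e^(5t) shifts s → s - 5, so L{e^(5*t)*cos(9*t)} = (s - 5)/((s - 5)^2 + 81).
Then apply L{t^2·g(t)} = (-1)^2 d^2/ds^2[G(s)] with G(s) = (s - 5)/((s - 5)^2 + 81):
differentiating 2 times and applying the sign gives 2*(s - 5)*(s^2 - 10*s - 218)/(s^2 - 10*s + 106)^3.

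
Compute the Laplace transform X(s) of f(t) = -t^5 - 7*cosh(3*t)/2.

Apply the Laplace transform termwise.
(-1)·[L{t^5} = 5!/s^6 = 120/s^6]; (-7/2)·[L{cosh(3t)} = s/(s^2 - 9)].

X(s) = -7*s/(2*(s^2 - 9)) - 120/s^6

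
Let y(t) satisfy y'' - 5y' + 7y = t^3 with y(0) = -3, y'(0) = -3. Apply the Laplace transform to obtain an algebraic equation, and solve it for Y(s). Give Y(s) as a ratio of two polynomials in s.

Transform both sides with L{·}.
With L{y''} = s^2 Y - s·y(0) - y'(0) and L{y'} = sY - y(0), with y(0) = -3, y'(0) = -3: the LHS transforms to (s^2 - 5*s + 7)Y - (-3*s + 12).
The right side is L{t^3} = 6/s^4.
So (s^2 - 5*s + 7)Y = 6/s^4 + (-3*s + 12).
Solve for Y(s) and write it as one ratio of polynomials.

Y(s) = (-3*s^5 + 12*s^4 + 6)/(s^6 - 5*s^5 + 7*s^4)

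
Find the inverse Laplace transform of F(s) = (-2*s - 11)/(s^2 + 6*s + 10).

-5*exp(-3*t)*sin(t) - 2*exp(-3*t)*cos(t)

Complete the square in the denominator: s^2 + 6*s + 10 = (s + 3)^2 + 1^2.
Split the numerator to match: -2*s - 11 = -2·(s + 3) - 5·1.
Invert each term: -2·(s + 3)/((s + 3)^2 + 1) ↔ -2e^(-3t)cos(t); -5·1/((s + 3)^2 + 1) ↔ -5e^(-3t)sin(t).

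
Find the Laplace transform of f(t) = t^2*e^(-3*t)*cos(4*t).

2*(s + 3)*(s^2 + 6*s - 39)/(s^2 + 6*s + 25)^3

L{cos(4t)} = s/(s^2 + 16).
Multiplying by e^(-3t) shifts s → s + 3, so L{e^(-3*t)*cos(4*t)} = (s + 3)/((s + 3)^2 + 16).
Then apply L{t^2·g(t)} = (-1)^2 d^2/ds^2[G(s)] with G(s) = (s + 3)/((s + 3)^2 + 16):
differentiating 2 times and applying the sign gives 2*(s + 3)*(s^2 + 6*s - 39)/(s^2 + 6*s + 25)^3.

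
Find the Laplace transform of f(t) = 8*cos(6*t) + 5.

By linearity of the Laplace transform, transform each term separately.
(8)·[L{cos(6t)} = s/(s^2 + 36)]; L{5} = 5/s.

8*s/(s^2 + 36) + 5/s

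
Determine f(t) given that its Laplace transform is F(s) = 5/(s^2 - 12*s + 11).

f(t) = exp(6*t)*sinh(5*t)

Rewrite the denominator: s^2 - 12*s + 11 = (s - 6)^2 - 25.
The form in (s - 6) signals a first-shifting-theorem factor e^(6t).
Since L{sinh(5t)} = 5/(s^2 - 25), the inverse is e^(6*t)*sinh(5*t).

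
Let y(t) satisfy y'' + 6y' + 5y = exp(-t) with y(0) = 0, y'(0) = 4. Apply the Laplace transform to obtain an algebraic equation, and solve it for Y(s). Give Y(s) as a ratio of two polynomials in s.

Y(s) = (4*s + 5)/(s^3 + 7*s^2 + 11*s + 5)

Apply the Laplace transform to the equation.
With L{y''} = s^2 Y - s·y(0) - y'(0) and L{y'} = sY - y(0), with y(0) = 0, y'(0) = 4: the LHS transforms to (s^2 + 6*s + 5)Y - (4).
The right side is L{exp(-t)} = 1/(s + 1).
So (s^2 + 6*s + 5)Y = 1/(s + 1) + (4).
Solve for Y(s) and write it as one ratio of polynomials.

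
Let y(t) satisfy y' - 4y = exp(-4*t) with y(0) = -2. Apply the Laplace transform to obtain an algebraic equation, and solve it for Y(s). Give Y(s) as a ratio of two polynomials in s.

Y(s) = (-2*s - 7)/(s^2 - 16)

Laplace-transform each side.
With L{y'} = sY - y(0) = sY - (-2): the LHS transforms to (s - 4)Y - (-2).
The right side is L{exp(-4*t)} = 1/(s + 4).
So (s - 4)Y = 1/(s + 4) + (-2).
Divide through and combine into a single rational function.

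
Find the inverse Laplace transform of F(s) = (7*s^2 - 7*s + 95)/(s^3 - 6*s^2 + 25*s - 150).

Factor the denominator: s^3 - 6*s^2 + 25*s - 150 = (s - 6)*(s^2 + 25).
Partial fraction decomposition gives [5/(s - 6)] + [2*s/(s^2 + 25)] + [5/(s^2 + 25)].
Invert each term: 5/(s - 6) ↔ 5e^(6t); 2·s/(s^2 + 25) ↔ 2cos(5t); 1·5/(s^2 + 25) ↔ sin(5t).

5*exp(6*t) + sin(5*t) + 2*cos(5*t)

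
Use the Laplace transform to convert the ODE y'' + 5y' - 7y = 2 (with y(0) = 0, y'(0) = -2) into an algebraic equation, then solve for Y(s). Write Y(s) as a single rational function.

Take the Laplace transform of both sides.
Using L{y''} = s^2 Y - s·y(0) - y'(0) and L{y'} = sY - y(0), with y(0) = 0, y'(0) = -2, the left side becomes (s^2 + 5*s - 7)Y - (-2).
The right side is L{2} = 2/s.
So (s^2 + 5*s - 7)Y = 2/s + (-2).
Isolate Y and clear denominators.

Y(s) = (-2*s + 2)/(s^3 + 5*s^2 - 7*s)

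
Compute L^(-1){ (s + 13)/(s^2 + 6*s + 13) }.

5*exp(-3*t)*sin(2*t) + exp(-3*t)*cos(2*t)

Complete the square in the denominator: s^2 + 6*s + 13 = (s + 3)^2 + 2^2.
Split the numerator to match: s + 13 = 1·(s + 3) + 5·2.
Invert each term: 1·(s + 3)/((s + 3)^2 + 4) ↔ e^(-3t)cos(2t); 5·2/((s + 3)^2 + 4) ↔ 5e^(-3t)sin(2t).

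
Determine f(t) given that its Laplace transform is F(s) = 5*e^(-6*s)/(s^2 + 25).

The factor e^(-6s) signals a time shift by c = 6 (second shifting theorem).
L{sin(5t)} = 5/(s^2 + 25), so L^-1{5/(s^2 + 25)} = sin(5*t).
Hence the inverse is u(t - 6) times that function evaluated at t - 6.

f(t) = Heaviside(t - 6)*(sin(5*t - 30))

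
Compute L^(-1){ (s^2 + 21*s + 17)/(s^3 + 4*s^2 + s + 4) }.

Factor the denominator: s^3 + 4*s^2 + s + 4 = (s + 4)*(s^2 + 1).
Partial fraction decomposition gives [-3/(s + 4)] + [4*s/(s^2 + 1)] + [5/(s^2 + 1)].
Invert each term: -3/(s + 4) ↔ -3e^(-4t); 4·s/(s^2 + 1) ↔ 4cos(t); 5·1/(s^2 + 1) ↔ 5sin(t).

5*sin(t) + 4*cos(t) - 3*exp(-4*t)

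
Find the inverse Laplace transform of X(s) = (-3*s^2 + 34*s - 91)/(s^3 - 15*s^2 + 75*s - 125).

2*t^2*exp(5*t) + 4*t*exp(5*t) - 3*exp(5*t)

Factor the denominator: s^3 - 15*s^2 + 75*s - 125 = (s - 5)^3.
Partial fraction decomposition gives [-3/(s - 5)] + [4/(s - 5)^2] + [4/(s - 5)^3].
Invert each term: -3/(s - 5) ↔ -3e^(5t); 4/(s - 5)^2 ↔ 4t·e^(5t); 4/(s - 5)^3 ↔ (2)t^2·e^(5t).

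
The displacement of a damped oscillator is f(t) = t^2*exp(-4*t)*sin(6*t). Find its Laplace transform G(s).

L{sin(6t)} = 6/(s^2 + 36).
Multiplying by e^(-4t) shifts s → s + 4, so L{exp(-4*t)*sin(6*t)} = 6/((s + 4)^2 + 36).
Then apply L{t^2·g(t)} = (-1)^2 d^2/ds^2[H(s)] with H(s) = 6/((s + 4)^2 + 36):
differentiating 2 times and applying the sign gives 36*(s^2 + 8*s + 4)/(s^2 + 8*s + 52)^3.

G(s) = 36*(s^2 + 8*s + 4)/(s^2 + 8*s + 52)^3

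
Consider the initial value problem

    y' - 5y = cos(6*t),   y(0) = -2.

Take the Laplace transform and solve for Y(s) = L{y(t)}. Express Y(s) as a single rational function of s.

Y(s) = (-2*s^2 + s - 72)/(s^3 - 5*s^2 + 36*s - 180)

Laplace-transform each side.
The derivative rules (L{y'} = sY - y(0) = sY - (-2)) turn the left side into (s - 5)Y - (-2).
The right side is L{cos(6*t)} = s/(s^2 + 36).
So (s - 5)Y = s/(s^2 + 36) + (-2).
Isolate Y and clear denominators.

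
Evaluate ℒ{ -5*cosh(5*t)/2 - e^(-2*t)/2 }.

-5*s/(2*(s^2 - 25)) - 1/(2*(s + 2))

The transform is linear, so treat each term independently.
(-1/2)·[L{e^(-2t)} = 1/(s + 2)]; (-5/2)·[L{cosh(5t)} = s/(s^2 - 25)].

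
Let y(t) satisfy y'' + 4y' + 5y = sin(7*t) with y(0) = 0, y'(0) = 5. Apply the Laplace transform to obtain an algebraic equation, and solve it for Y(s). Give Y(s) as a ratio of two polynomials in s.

Take the Laplace transform of both sides.
The derivative rules (L{y''} = s^2 Y - s·y(0) - y'(0) and L{y'} = sY - y(0), with y(0) = 0, y'(0) = 5) turn the left side into (s^2 + 4*s + 5)Y - (5).
The right side is L{sin(7*t)} = 7/(s^2 + 49).
So (s^2 + 4*s + 5)Y = 7/(s^2 + 49) + (5).
Divide through and combine into a single rational function.

Y(s) = (5*s^2 + 252)/(s^4 + 4*s^3 + 54*s^2 + 196*s + 245)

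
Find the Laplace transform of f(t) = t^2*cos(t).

L{cos(t)} = s/(s^2 + 1).
Then apply L{t^2·g(t)} = (-1)^2 d^2/ds^2[G(s)] with G(s) = s/(s^2 + 1):
differentiating 2 times and applying the sign gives 2*s*(s^2 - 3)/(s^2 + 1)^3.

2*s*(s^2 - 3)/(s^2 + 1)^3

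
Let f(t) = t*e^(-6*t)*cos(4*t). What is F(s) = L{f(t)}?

F(s) = (s + 2)*(s + 10)/(s^2 + 12*s + 52)^2

L{cos(4t)} = s/(s^2 + 16).
Multiplying by e^(-6t) shifts s → s + 6, so L{e^(-6*t)*cos(4*t)} = (s + 6)/((s + 6)^2 + 16).
Then apply L{t·g(t)} = -d/ds[G(s)] with G(s) = (s + 6)/((s + 6)^2 + 16):
differentiating 1 time and applying the sign gives (s + 2)*(s + 10)/(s^2 + 12*s + 52)^2.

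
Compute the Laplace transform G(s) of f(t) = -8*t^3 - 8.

The transform is linear, so treat each term independently.
L{-8} = -8/s; (-8)·[L{t^3} = 3!/s^4 = 6/s^4].

G(s) = -8/s - 48/s^4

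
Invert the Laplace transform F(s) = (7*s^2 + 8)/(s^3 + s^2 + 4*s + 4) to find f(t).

f(t) = -2*sin(2*t) + 4*cos(2*t) + 3*exp(-t)

Factor the denominator: s^3 + s^2 + 4*s + 4 = (s + 1)*(s^2 + 4).
Partial fraction decomposition gives [3/(s + 1)] + [4*s/(s^2 + 4)] + [-4/(s^2 + 4)].
Invert each term: 3/(s + 1) ↔ 3e^(-t); 4·s/(s^2 + 4) ↔ 4cos(2t); -2·2/(s^2 + 4) ↔ -2sin(2t).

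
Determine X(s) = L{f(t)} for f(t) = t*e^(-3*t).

X(s) = (s + 3)^(-2)

L{e^(-3t)} = 1/(s + 3).
Then apply L{t·g(t)} = -d/ds[G(s)] with G(s) = 1/(s + 3):
differentiating 1 time and applying the sign gives (s + 3)^(-2).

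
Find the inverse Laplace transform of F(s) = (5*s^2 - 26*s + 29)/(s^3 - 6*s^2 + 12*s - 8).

Factor the denominator: s^3 - 6*s^2 + 12*s - 8 = (s - 2)^3.
Partial fraction decomposition gives [5/(s - 2)] + [-6/(s - 2)^2] + [-3/(s - 2)^3].
Invert each term: 5/(s - 2) ↔ 5e^(2t); -6/(s - 2)^2 ↔ -6t·e^(2t); -3/(s - 2)^3 ↔ (-3/2)t^2·e^(2t).

-3*t^2*exp(2*t)/2 - 6*t*exp(2*t) + 5*exp(2*t)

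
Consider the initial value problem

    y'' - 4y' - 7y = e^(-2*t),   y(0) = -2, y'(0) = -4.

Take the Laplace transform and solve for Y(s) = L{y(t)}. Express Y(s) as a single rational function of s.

Apply the Laplace transform to the equation.
With L{y''} = s^2 Y - s·y(0) - y'(0) and L{y'} = sY - y(0), with y(0) = -2, y'(0) = -4: the LHS transforms to (s^2 - 4*s - 7)Y - (-2*s + 4).
The right side is L{e^(-2*t)} = 1/(s + 2).
So (s^2 - 4*s - 7)Y = 1/(s + 2) + (-2*s + 4).
Isolate Y and clear denominators.

Y(s) = (-2*s^2 + 9)/(s^3 - 2*s^2 - 15*s - 14)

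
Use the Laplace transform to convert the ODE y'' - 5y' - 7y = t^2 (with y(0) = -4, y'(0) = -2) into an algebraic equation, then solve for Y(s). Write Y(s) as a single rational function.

Y(s) = (-4*s^4 + 18*s^3 + 2)/(s^5 - 5*s^4 - 7*s^3)

Laplace-transform each side.
The derivative rules (L{y''} = s^2 Y - s·y(0) - y'(0) and L{y'} = sY - y(0), with y(0) = -4, y'(0) = -2) turn the left side into (s^2 - 5*s - 7)Y - (-4*s + 18).
The right side is L{t^2} = 2/s^3.
So (s^2 - 5*s - 7)Y = 2/s^3 + (-4*s + 18).
Solve for Y(s) and write it as one ratio of polynomials.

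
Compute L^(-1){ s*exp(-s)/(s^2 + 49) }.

The factor e^(-s) signals a time shift by c = 1 (second shifting theorem).
L{cos(7t)} = s/(s^2 + 49), so L^-1{s/(s^2 + 49)} = cos(7*t).
Hence the inverse is u(t - 1) times that function evaluated at t - 1.

Heaviside(t - 1)*(cos(7*t - 7))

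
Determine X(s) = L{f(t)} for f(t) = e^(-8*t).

L{1} = 1/s.
By the first shifting theorem, multiplying by e^(-8t) replaces s with s + 8.

X(s) = 1/(s + 8)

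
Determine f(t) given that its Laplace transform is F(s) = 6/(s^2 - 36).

f(t) = sinh(6*t)

Since L{sinh(6t)} = 6/(s^2 - 36), the inverse is sinh(6*t).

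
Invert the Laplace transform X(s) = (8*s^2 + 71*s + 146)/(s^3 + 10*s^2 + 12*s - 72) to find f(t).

f(t) = -t*exp(-6*t) + 5*exp(2*t) + 3*exp(-6*t)

Factor the denominator: s^3 + 10*s^2 + 12*s - 72 = (s - 2)*(s + 6)^2.
Partial fraction decomposition gives [3/(s + 6)] + [-1/(s + 6)^2] + [5/(s - 2)].
Invert each term: 3/(s + 6) ↔ 3e^(-6t); -1/(s + 6)^2 ↔ -t·e^(-6t); 5/(s - 2) ↔ 5e^(2t).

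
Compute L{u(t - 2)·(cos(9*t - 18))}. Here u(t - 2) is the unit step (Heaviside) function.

By the second shifting theorem, L{u(t - c)·g(t - c)} = e^(-cs)·G(s) with c = 2 and G(s) = L{g(t)}.
L{cos(9t)} = s/(s^2 + 81).

s*exp(-2*s)/(s^2 + 81)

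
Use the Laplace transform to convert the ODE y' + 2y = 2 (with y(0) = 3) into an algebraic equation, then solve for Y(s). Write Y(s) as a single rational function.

Apply the Laplace transform to the equation.
With L{y'} = sY - y(0) = sY - 3: the LHS transforms to (s + 2)Y - (3).
The right side is L{2} = 2/s.
So (s + 2)Y = 2/s + (3).
Isolate Y and clear denominators.

Y(s) = (3*s + 2)/(s^2 + 2*s)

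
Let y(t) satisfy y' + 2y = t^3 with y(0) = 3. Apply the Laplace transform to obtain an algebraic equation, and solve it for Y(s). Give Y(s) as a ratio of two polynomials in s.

Y(s) = (3*s^4 + 6)/(s^5 + 2*s^4)

Take the Laplace transform of both sides.
Using L{y'} = sY - y(0) = sY - 3, the left side becomes (s + 2)Y - (3).
The right side is L{t^3} = 6/s^4.
So (s + 2)Y = 6/s^4 + (3).
Solve for Y(s) and write it as one ratio of polynomials.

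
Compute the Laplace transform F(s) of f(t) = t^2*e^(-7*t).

F(s) = 2/(s + 7)^3

L{e^(-7t)} = 1/(s + 7).
Then apply L{t^2·g(t)} = (-1)^2 d^2/ds^2[G(s)] with G(s) = 1/(s + 7):
differentiating 2 times and applying the sign gives 2/(s + 7)^3.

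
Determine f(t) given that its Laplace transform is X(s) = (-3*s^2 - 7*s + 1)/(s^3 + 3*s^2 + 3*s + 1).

f(t) = 5*t^2*exp(-t)/2 - t*exp(-t) - 3*exp(-t)

Factor the denominator: s^3 + 3*s^2 + 3*s + 1 = (s + 1)^3.
Partial fraction decomposition gives [-3/(s + 1)] + [-1/(s + 1)^2] + [5/(s + 1)^3].
Invert each term: -3/(s + 1) ↔ -3e^(-t); -1/(s + 1)^2 ↔ -t·e^(-t); 5/(s + 1)^3 ↔ (5/2)t^2·e^(-t).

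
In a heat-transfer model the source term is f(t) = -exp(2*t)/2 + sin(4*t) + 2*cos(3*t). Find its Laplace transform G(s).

G(s) = 2*s/(s^2 + 9) + 4/(s^2 + 16) - 1/(2*(s - 2))

The transform is linear, so treat each term independently.
(-1/2)·[L{e^(2t)} = 1/(s - 2)]; L{sin(4t)} = 4/(s^2 + 16); (2)·[L{cos(3t)} = s/(s^2 + 9)].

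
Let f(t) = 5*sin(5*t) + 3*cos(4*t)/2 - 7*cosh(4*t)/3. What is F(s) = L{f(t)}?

F(s) = 3*s/(2*(s^2 + 16)) - 7*s/(3*(s^2 - 16)) + 25/(s^2 + 25)

By linearity of the Laplace transform, transform each term separately.
(-7/3)·[L{cosh(4t)} = s/(s^2 - 16)]; (3/2)·[L{cos(4t)} = s/(s^2 + 16)]; (5)·[L{sin(5t)} = 5/(s^2 + 25)].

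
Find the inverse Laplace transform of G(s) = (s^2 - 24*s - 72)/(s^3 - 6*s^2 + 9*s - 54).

-4*exp(6*t) + 2*sin(3*t) + 5*cos(3*t)

Factor the denominator: s^3 - 6*s^2 + 9*s - 54 = (s - 6)*(s^2 + 9).
Partial fraction decomposition gives [-4/(s - 6)] + [5*s/(s^2 + 9)] + [6/(s^2 + 9)].
Invert each term: -4/(s - 6) ↔ -4e^(6t); 5·s/(s^2 + 9) ↔ 5cos(3t); 2·3/(s^2 + 9) ↔ 2sin(3t).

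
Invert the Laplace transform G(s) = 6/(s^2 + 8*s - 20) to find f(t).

Rewrite the denominator: s^2 + 8*s - 20 = (s + 4)^2 - 36.
The form in (s + 4) signals a first-shifting-theorem factor e^(-4t).
Since L{sinh(6t)} = 6/(s^2 - 36), the inverse is exp(-4*t)*sinh(6*t).

f(t) = exp(-4*t)*sinh(6*t)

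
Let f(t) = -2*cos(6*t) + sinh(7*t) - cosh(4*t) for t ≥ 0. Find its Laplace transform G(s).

G(s) = -2*s/(s^2 + 36) - s/(s^2 - 16) + 7/(s^2 - 49)

By linearity of the Laplace transform, transform each term separately.
(-1)·[L{cosh(4t)} = s/(s^2 - 16)]; L{sinh(7t)} = 7/(s^2 - 49); (-2)·[L{cos(6t)} = s/(s^2 + 36)].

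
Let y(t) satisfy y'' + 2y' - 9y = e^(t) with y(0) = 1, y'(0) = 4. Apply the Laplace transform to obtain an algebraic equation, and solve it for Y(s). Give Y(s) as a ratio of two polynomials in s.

Y(s) = (s^2 + 5*s - 5)/(s^3 + s^2 - 11*s + 9)

Take the Laplace transform of both sides.
The derivative rules (L{y''} = s^2 Y - s·y(0) - y'(0) and L{y'} = sY - y(0), with y(0) = 1, y'(0) = 4) turn the left side into (s^2 + 2*s - 9)Y - (s + 6).
The right side is L{e^(t)} = 1/(s - 1).
So (s^2 + 2*s - 9)Y = 1/(s - 1) + (s + 6).
Divide through and combine into a single rational function.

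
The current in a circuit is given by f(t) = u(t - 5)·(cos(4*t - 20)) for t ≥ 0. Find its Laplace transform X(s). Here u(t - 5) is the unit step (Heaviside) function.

X(s) = s*exp(-5*s)/(s^2 + 16)

By the second shifting theorem, L{u(t - c)·g(t - c)} = e^(-cs)·G(s) with c = 5 and G(s) = L{g(t)}.
L{cos(4t)} = s/(s^2 + 16).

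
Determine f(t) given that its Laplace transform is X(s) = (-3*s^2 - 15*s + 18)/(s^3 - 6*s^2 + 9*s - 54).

Factor the denominator: s^3 - 6*s^2 + 9*s - 54 = (s - 6)*(s^2 + 9).
Partial fraction decomposition gives [-4/(s - 6)] + [s/(s^2 + 9)] + [-9/(s^2 + 9)].
Invert each term: -4/(s - 6) ↔ -4e^(6t); 1·s/(s^2 + 9) ↔ cos(3t); -3·3/(s^2 + 9) ↔ -3sin(3t).

f(t) = -4*exp(6*t) - 3*sin(3*t) + cos(3*t)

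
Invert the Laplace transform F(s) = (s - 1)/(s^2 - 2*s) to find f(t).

Rewrite the denominator: s^2 - 2*s = (s - 1)^2 - 1.
The form in (s - 1) signals a first-shifting-theorem factor e^(t).
Since L{cosh(t)} = s/(s^2 - 1), the inverse is e^(t)*cosh(t).

f(t) = exp(t)*cosh(t)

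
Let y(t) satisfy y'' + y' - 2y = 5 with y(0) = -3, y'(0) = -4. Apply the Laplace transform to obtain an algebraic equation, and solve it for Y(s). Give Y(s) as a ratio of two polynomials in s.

Y(s) = (-3*s^2 - 7*s + 5)/(s^3 + s^2 - 2*s)

Apply the Laplace transform to the equation.
The derivative rules (L{y''} = s^2 Y - s·y(0) - y'(0) and L{y'} = sY - y(0), with y(0) = -3, y'(0) = -4) turn the left side into (s^2 + s - 2)Y - (-3*s - 7).
The right side is L{5} = 5/s.
So (s^2 + s - 2)Y = 5/s + (-3*s - 7).
Solve for Y(s) and write it as one ratio of polynomials.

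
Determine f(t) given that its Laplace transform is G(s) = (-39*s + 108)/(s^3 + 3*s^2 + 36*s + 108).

f(t) = -4*sin(6*t) - 5*cos(6*t) + 5*exp(-3*t)

Factor the denominator: s^3 + 3*s^2 + 36*s + 108 = (s + 3)*(s^2 + 36).
Partial fraction decomposition gives [5/(s + 3)] + [-5*s/(s^2 + 36)] + [-24/(s^2 + 36)].
Invert each term: 5/(s + 3) ↔ 5e^(-3t); -5·s/(s^2 + 36) ↔ -5cos(6t); -4·6/(s^2 + 36) ↔ -4sin(6t).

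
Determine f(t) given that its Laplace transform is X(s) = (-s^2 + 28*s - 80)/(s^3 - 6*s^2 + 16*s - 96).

f(t) = exp(6*t) + 4*sin(4*t) - 2*cos(4*t)

Factor the denominator: s^3 - 6*s^2 + 16*s - 96 = (s - 6)*(s^2 + 16).
Partial fraction decomposition gives [1/(s - 6)] + [-2*s/(s^2 + 16)] + [16/(s^2 + 16)].
Invert each term: 1/(s - 6) ↔ e^(6t); -2·s/(s^2 + 16) ↔ -2cos(4t); 4·4/(s^2 + 16) ↔ 4sin(4t).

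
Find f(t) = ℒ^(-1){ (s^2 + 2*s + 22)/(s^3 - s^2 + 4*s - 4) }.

Factor the denominator: s^3 - s^2 + 4*s - 4 = (s - 1)*(s^2 + 4).
Partial fraction decomposition gives [5/(s - 1)] + [-4*s/(s^2 + 4)] + [-2/(s^2 + 4)].
Invert each term: 5/(s - 1) ↔ 5e^(t); -4·s/(s^2 + 4) ↔ -4cos(2t); -1·2/(s^2 + 4) ↔ -sin(2t).

f(t) = 5*exp(t) - sin(2*t) - 4*cos(2*t)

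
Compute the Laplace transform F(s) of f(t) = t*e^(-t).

F(s) = (s + 1)^(-2)

L{e^(-t)} = 1/(s + 1).
Then apply L{t·g(t)} = -d/ds[G(s)] with G(s) = 1/(s + 1):
differentiating 1 time and applying the sign gives (s + 1)^(-2).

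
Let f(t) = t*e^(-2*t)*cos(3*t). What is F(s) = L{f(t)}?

F(s) = (s - 1)*(s + 5)/(s^2 + 4*s + 13)^2

L{cos(3t)} = s/(s^2 + 9).
Multiplying by e^(-2t) shifts s → s + 2, so L{e^(-2*t)*cos(3*t)} = (s + 2)/((s + 2)^2 + 9).
Then apply L{t·g(t)} = -d/ds[G(s)] with G(s) = (s + 2)/((s + 2)^2 + 9):
differentiating 1 time and applying the sign gives (s - 1)*(s + 5)/(s^2 + 4*s + 13)^2.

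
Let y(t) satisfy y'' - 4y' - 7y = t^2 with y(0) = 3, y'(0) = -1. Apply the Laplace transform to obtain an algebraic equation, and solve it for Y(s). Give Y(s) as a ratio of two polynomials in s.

Y(s) = (3*s^4 - 13*s^3 + 2)/(s^5 - 4*s^4 - 7*s^3)

Apply the Laplace transform to the equation.
Using L{y''} = s^2 Y - s·y(0) - y'(0) and L{y'} = sY - y(0), with y(0) = 3, y'(0) = -1, the left side becomes (s^2 - 4*s - 7)Y - (3*s - 13).
The right side is L{t^2} = 2/s^3.
So (s^2 - 4*s - 7)Y = 2/s^3 + (3*s - 13).
Divide through and combine into a single rational function.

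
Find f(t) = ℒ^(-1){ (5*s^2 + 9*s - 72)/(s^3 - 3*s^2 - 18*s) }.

Factor the denominator: s^3 - 3*s^2 - 18*s = s*(s - 6)*(s + 3).
Partial fraction decomposition gives [-2/(s + 3)] + [3/(s - 6)] + [4/s].
Invert each term: -2/(s + 3) ↔ -2e^(-3t); 3/(s - 6) ↔ 3e^(6t); 4/(s - 0) ↔ 4e^(0t).

f(t) = 3*exp(6*t) + 4 - 2*exp(-3*t)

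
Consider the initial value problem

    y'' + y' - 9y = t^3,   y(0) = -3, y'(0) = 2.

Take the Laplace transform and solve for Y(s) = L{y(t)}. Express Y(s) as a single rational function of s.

Take the Laplace transform of both sides.
With L{y''} = s^2 Y - s·y(0) - y'(0) and L{y'} = sY - y(0), with y(0) = -3, y'(0) = 2: the LHS transforms to (s^2 + s - 9)Y - (-3*s - 1).
The right side is L{t^3} = 6/s^4.
So (s^2 + s - 9)Y = 6/s^4 + (-3*s - 1).
Divide through and combine into a single rational function.

Y(s) = (-3*s^5 - s^4 + 6)/(s^6 + s^5 - 9*s^4)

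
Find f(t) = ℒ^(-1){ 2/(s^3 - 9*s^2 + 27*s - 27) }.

Rewrite the denominator: s^3 - 9*s^2 + 27*s - 27 = (s - 3)^3.
The form in (s - 3) signals a first-shifting-theorem factor e^(3t).
Since L{t^2} = 2!/s^3 = 2/s^3, the inverse is t^2*exp(3*t).

f(t) = t^2*exp(3*t)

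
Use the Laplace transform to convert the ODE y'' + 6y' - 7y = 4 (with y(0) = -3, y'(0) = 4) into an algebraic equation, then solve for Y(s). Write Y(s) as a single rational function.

Y(s) = (-3*s^2 - 14*s + 4)/(s^3 + 6*s^2 - 7*s)

Laplace-transform each side.
The derivative rules (L{y''} = s^2 Y - s·y(0) - y'(0) and L{y'} = sY - y(0), with y(0) = -3, y'(0) = 4) turn the left side into (s^2 + 6*s - 7)Y - (-3*s - 14).
The right side is L{4} = 4/s.
So (s^2 + 6*s - 7)Y = 4/s + (-3*s - 14).
Isolate Y and clear denominators.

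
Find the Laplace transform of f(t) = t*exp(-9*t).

(s + 9)^(-2)

L{e^(-9t)} = 1/(s + 9).
Then apply L{t·g(t)} = -d/ds[G(s)] with G(s) = 1/(s + 9):
differentiating 1 time and applying the sign gives (s + 9)^(-2).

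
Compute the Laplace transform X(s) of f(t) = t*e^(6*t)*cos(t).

L{cos(t)} = s/(s^2 + 1).
Multiplying by e^(6t) shifts s → s - 6, so L{e^(6*t)*cos(t)} = (s - 6)/((s - 6)^2 + 1).
Then apply L{t·g(t)} = -d/ds[G(s)] with G(s) = (s - 6)/((s - 6)^2 + 1):
differentiating 1 time and applying the sign gives (s - 7)*(s - 5)/(s^2 - 12*s + 37)^2.

X(s) = (s - 7)*(s - 5)/(s^2 - 12*s + 37)^2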